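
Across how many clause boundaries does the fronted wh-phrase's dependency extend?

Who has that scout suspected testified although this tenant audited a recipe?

1

"who" is extracted from the subject of "testified".
Boundaries crossed, outermost first: [Ø] — 1 in total.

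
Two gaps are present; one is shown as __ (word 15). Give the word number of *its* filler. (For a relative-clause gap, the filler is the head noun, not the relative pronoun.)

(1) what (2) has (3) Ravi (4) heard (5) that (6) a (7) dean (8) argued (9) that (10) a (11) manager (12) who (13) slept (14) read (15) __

The marked gap is the direct object of "read".
Its filler is the fronted wh-phrase "what", at word 1.
(The other dependency links word 11 to a gap after word 12.)

1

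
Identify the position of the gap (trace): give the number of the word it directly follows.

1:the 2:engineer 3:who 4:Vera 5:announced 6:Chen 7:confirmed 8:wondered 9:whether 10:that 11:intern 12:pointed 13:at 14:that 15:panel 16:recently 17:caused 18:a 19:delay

7

The displaced element is "the engineer" (word 2).
It is linked across 2 clause boundaries (Ø → Ø).
It functions as the subject of "wondered", so the gap sits immediately after word 7 ("confirmed").
Base order: Vera announced Chen confirmed that the engineer wondered whether that intern pointed at that panel recently.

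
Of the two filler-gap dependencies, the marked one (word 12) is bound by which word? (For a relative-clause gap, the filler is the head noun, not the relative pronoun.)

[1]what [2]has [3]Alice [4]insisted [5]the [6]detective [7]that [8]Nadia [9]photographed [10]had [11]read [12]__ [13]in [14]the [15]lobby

The marked gap is the direct object of "read".
Its filler is the fronted wh-phrase "what", at word 1.
(The other dependency links word 6 to a gap after word 9.)

1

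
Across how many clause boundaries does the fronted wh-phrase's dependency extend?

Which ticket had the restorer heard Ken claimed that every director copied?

2

"which ticket" is extracted from the object of "copied".
Boundaries crossed, outermost first: [Ø], [that] — 2 in total.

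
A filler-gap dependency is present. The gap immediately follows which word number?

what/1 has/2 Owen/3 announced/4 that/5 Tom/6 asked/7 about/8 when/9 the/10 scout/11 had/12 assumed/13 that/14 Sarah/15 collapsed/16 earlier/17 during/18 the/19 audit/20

The displaced element is "what" (word 1).
It is linked across 1 clause boundary (that).
It functions as the object of the preposition "about" of "asked", so the gap sits immediately after word 8 ("about").
Base order: Owen has announced that Tom asked about what when the scout had assumed that Sarah collapsed earlier during the audit.

8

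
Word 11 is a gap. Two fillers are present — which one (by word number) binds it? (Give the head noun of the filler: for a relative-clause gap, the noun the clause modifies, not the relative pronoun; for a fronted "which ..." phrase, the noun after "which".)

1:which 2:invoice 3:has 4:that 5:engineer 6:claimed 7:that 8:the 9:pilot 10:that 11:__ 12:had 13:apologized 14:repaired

The marked gap is inside the relative clause, the subject of "apologized".
Its filler is the head noun "pilot" (via "that"), at word 9.
(The other dependency links word 2 to a gap after word 14.)

9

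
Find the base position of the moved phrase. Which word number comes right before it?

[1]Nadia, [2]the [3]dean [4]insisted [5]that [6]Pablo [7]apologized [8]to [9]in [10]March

The displaced element is "Nadia" (word 1).
It is linked across 1 clause boundary (that).
It functions as the object of the preposition "to" of "apologized", so the gap sits immediately after word 8 ("to").
Base order: The dean insisted that Pablo apologized to Nadia in March.

8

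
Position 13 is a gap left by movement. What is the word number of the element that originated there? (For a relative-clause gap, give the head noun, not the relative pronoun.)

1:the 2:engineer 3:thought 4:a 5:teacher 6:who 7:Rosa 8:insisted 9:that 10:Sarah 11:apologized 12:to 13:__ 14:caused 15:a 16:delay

5

The gap at 13 is the prepositional object of "apologized", inside a relative clause.
The relative pronoun is "who" (word 6); it is bound by the head noun immediately before it.
Its filler is the head noun "teacher", at word 5.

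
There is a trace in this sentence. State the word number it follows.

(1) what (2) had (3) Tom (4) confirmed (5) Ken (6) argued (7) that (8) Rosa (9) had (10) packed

10

The displaced element is "what" (word 1).
It is linked across 2 clause boundaries (Ø → that).
It functions as the direct object of "packed", so the gap sits immediately after word 10 ("packed").
Base order: Tom had confirmed Ken argued that Rosa had packed what.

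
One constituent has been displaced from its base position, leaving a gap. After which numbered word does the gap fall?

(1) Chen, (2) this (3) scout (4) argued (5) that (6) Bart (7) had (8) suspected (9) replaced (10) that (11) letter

8

The displaced element is "Chen" (word 1).
It is linked across 2 clause boundaries (that → Ø).
It functions as the subject of "replaced", so the gap sits immediately after word 8 ("suspected").
Base order: This scout argued that Bart had suspected that Chen replaced that letter.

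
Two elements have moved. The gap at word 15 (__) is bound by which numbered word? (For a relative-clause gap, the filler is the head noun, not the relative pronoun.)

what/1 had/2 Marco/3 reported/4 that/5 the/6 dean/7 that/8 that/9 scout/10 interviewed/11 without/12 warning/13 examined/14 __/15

The marked gap is the direct object of "examined".
Its filler is the fronted wh-phrase "what", at word 1.
(The other dependency links word 7 to a gap after word 11.)

1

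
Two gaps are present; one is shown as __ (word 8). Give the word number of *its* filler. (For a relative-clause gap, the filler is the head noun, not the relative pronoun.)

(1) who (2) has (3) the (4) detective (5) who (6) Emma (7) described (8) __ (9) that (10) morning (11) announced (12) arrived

The marked gap is inside the relative clause, the direct object of "described".
Its filler is the head noun "detective" (via "who"), at word 4.
(The other dependency links word 1 to a gap after word 11.)

4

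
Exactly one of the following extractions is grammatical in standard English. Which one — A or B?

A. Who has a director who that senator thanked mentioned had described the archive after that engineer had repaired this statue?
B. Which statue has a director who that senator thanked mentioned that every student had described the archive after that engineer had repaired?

In B, the wh-phrase is extracted from inside an adjunct island (introduced by "after"), which blocks movement.
In A, the extraction path crosses only that-complement boundaries, which are transparent.
So A is grammatical.

A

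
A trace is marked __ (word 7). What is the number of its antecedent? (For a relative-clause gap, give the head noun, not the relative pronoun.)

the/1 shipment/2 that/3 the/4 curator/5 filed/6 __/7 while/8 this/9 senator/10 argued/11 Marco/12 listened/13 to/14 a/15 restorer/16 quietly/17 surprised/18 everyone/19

2

The gap at 7 is the object of "filed", inside a relative clause.
The relative pronoun is "that" (word 3); it is bound by the head noun immediately before it.
Its filler is the head noun "shipment", at word 2.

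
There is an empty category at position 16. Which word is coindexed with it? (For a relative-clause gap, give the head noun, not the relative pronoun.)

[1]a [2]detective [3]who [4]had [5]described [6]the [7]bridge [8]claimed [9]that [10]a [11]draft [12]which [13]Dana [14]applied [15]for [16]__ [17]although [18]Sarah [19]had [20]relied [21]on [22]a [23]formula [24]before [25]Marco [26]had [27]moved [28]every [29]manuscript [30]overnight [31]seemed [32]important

The gap at 16 is the prepositional object of "applied", inside a relative clause.
The relative pronoun is "which" (word 12); it is bound by the head noun immediately before it.
Its filler is the head noun "draft", at word 11.

11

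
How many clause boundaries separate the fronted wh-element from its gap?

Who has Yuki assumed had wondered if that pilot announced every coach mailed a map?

1

"who" is extracted from the subject of "wondered".
Boundaries crossed, outermost first: [Ø] — 1 in total.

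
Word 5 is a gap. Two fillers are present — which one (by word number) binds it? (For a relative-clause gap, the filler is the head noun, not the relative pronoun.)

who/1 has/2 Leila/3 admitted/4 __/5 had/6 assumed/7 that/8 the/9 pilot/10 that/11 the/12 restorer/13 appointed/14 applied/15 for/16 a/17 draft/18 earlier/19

The marked gap is the subject of "assumed".
Its filler is the fronted wh-phrase "who", at word 1.
(The other dependency links word 10 to a gap after word 14.)

1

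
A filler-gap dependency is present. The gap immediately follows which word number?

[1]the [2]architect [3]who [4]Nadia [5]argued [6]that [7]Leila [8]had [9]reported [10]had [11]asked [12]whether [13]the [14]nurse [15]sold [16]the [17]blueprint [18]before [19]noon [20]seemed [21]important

9

The displaced element is "the architect" (word 2).
It is linked across 2 clause boundaries (that → Ø).
It functions as the subject of "asked", so the gap sits immediately after word 9 ("reported").
Base order: Nadia argued that Leila had reported that the architect had asked whether the nurse sold the blueprint before noon.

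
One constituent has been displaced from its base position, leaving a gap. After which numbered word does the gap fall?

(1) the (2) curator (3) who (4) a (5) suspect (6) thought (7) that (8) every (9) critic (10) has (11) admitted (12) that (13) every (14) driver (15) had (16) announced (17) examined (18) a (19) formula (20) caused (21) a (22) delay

16

The displaced element is "the curator" (word 2).
It is linked across 3 clause boundaries (that → that → Ø).
It functions as the subject of "examined", so the gap sits immediately after word 16 ("announced").
Base order: A suspect thought that every critic has admitted that every driver had announced that the curator examined a formula.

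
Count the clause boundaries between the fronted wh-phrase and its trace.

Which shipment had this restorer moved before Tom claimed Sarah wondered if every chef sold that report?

"which shipment" originates inside the matrix clause — no clause boundary is crossed.

0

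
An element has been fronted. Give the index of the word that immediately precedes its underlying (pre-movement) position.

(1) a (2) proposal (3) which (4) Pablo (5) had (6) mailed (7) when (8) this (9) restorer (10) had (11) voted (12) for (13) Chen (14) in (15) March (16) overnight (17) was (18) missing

The displaced element is "a proposal" (word 2).
It functions as the direct object of "mailed", so the gap sits immediately after word 6 ("mailed").
Base order: Pablo had mailed a proposal when this restorer had voted for Chen in March overnight.

6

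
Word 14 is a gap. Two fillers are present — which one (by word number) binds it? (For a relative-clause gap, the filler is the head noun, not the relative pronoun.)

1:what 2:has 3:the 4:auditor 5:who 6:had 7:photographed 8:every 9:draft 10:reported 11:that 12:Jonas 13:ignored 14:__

1

The marked gap is the direct object of "ignored".
Its filler is the fronted wh-phrase "what", at word 1.
(The other dependency links word 4 to a gap after word 5.)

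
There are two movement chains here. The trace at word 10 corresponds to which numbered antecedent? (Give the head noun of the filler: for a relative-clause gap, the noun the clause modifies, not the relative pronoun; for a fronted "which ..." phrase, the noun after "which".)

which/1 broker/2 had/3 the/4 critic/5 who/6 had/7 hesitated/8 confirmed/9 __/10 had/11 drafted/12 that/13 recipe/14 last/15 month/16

The marked gap is the subject of "drafted".
Its filler is the fronted wh-phrase "which broker", at word 2.
(The other dependency links word 5 to a gap after word 6.)

2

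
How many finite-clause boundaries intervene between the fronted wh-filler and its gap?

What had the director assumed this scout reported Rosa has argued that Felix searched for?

3

"what" is extracted from the PP object of "searched".
Boundaries crossed, outermost first: [Ø], [Ø], [that] — 3 in total.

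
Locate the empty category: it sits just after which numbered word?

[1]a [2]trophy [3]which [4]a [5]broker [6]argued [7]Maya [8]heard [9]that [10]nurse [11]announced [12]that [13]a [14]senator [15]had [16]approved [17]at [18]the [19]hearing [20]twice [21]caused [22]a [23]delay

The displaced element is "a trophy" (word 2).
It is linked across 3 clause boundaries (Ø → Ø → that).
It functions as the direct object of "approved", so the gap sits immediately after word 16 ("approved").
Base order: A broker argued Maya heard that nurse announced that a senator had approved a trophy at the hearing twice.

16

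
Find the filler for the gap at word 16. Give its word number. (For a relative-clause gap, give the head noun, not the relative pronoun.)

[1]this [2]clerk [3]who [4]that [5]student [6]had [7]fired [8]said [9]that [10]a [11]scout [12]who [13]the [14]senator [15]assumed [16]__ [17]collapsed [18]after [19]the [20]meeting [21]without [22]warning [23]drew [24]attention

The gap at 16 is the subject of "collapsed", inside a relative clause.
The relative pronoun is "who" (word 12); it is bound by the head noun immediately before it.
Its filler is the head noun "scout", at word 11.

11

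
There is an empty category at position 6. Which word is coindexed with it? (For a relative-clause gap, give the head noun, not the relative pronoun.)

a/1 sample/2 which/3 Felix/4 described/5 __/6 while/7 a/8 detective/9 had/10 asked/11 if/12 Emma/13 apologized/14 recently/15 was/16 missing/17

The gap at 6 is the object of "described", inside a relative clause.
The relative pronoun is "which" (word 3); it is bound by the head noun immediately before it.
Its filler is the head noun "sample", at word 2.

2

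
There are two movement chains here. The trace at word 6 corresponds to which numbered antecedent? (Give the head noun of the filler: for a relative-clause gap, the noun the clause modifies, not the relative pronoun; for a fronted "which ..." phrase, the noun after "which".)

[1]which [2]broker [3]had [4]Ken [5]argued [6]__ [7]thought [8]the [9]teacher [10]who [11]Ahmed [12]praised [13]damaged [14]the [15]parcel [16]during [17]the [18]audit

The marked gap is the subject of "thought".
Its filler is the fronted wh-phrase "which broker", at word 2.
(The other dependency links word 9 to a gap after word 12.)

2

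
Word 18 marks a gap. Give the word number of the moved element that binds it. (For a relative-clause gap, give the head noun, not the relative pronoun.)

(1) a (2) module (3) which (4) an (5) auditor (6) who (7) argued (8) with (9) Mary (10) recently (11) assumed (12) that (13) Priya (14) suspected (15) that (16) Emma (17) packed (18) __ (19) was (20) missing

2

The gap at 18 is the object of "packed", inside a relative clause.
The relative pronoun is "which" (word 3); it is bound by the head noun immediately before it.
Its filler is the head noun "module", at word 2.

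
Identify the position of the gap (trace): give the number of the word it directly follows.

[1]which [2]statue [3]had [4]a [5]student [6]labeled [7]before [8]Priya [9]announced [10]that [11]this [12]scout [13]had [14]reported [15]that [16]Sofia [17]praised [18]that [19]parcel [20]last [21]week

The displaced element is "which statue" (word 2).
It functions as the direct object of "labeled", so the gap sits immediately after word 6 ("labeled").
Base order: A student had labeled which statue before Priya announced that this scout had reported that Sofia praised that parcel last week.

6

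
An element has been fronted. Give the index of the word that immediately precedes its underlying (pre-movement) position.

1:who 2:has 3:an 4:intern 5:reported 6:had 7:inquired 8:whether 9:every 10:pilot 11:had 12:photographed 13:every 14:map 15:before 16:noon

The displaced element is "who" (word 1).
It is linked across 1 clause boundary (Ø).
It functions as the subject of "inquired", so the gap sits immediately after word 5 ("reported").
Base order: An intern has reported that who had inquired whether every pilot had photographed every map before noon.

5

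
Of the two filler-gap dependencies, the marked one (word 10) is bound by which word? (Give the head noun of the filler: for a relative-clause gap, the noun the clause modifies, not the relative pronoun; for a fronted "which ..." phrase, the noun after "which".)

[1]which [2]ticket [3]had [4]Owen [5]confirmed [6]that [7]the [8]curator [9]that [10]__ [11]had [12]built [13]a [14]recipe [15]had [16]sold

The marked gap is inside the relative clause, the subject of "built".
Its filler is the head noun "curator" (via "that"), at word 8.
(The other dependency links word 2 to a gap after word 16.)

8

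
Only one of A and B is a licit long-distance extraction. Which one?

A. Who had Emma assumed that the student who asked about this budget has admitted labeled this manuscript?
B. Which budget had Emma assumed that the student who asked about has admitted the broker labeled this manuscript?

In B, the wh-phrase is extracted from inside a complex-NP island (relative clause) (introduced by "who"), which blocks movement.
In A, the extraction path crosses only that-complement boundaries, which are transparent.
So A is grammatical.

A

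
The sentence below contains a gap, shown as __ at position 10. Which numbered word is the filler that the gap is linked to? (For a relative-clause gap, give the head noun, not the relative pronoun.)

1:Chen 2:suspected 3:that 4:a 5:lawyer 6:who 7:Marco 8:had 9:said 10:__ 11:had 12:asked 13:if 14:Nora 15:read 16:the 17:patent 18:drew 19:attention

5

The gap at 10 is the subject of "asked", inside a relative clause.
The relative pronoun is "who" (word 6); it is bound by the head noun immediately before it.
Its filler is the head noun "lawyer", at word 5.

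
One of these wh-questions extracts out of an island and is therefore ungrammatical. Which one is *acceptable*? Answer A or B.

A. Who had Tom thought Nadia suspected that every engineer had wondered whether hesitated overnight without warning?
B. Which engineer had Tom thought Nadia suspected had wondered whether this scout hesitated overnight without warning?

In A, the wh-phrase is extracted from inside a wh-island (introduced by "whether"), which blocks movement.
In B, the extraction path crosses only that-complement boundaries, which are transparent.
So B is grammatical.

B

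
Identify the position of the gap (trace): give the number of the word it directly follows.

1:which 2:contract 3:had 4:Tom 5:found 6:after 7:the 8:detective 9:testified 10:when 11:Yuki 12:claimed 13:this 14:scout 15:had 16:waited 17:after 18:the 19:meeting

The displaced element is "which contract" (word 2).
It functions as the direct object of "found", so the gap sits immediately after word 5 ("found").
Base order: Tom had found which contract after the detective testified when Yuki claimed this scout had waited after the meeting.

5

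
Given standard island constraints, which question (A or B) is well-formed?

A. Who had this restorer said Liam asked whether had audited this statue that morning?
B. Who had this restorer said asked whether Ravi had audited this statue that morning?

B

In A, the wh-phrase is extracted from inside a wh-island (introduced by "whether"), which blocks movement.
In B, the extraction path crosses only that-complement boundaries, which are transparent.
So B is grammatical.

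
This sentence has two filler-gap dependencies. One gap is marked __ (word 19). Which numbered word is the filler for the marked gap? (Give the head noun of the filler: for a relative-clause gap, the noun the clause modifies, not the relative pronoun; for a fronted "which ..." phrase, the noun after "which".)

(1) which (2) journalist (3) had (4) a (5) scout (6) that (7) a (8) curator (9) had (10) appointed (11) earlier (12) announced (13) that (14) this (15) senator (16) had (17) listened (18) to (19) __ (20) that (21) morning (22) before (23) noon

The marked gap is the object of the preposition "to" of "listened".
Its filler is the fronted wh-phrase "which journalist", at word 2.
(The other dependency links word 5 to a gap after word 10.)

2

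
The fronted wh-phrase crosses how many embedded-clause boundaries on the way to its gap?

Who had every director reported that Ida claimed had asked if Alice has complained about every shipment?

"who" is extracted from the subject of "asked".
Boundaries crossed, outermost first: [that], [Ø] — 2 in total.

2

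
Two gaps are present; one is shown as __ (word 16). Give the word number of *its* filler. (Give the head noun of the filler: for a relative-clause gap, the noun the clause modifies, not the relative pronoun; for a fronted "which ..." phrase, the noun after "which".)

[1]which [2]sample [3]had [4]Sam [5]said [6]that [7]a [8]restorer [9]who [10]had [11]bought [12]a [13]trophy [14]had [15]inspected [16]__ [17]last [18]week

2

The marked gap is the direct object of "inspected".
Its filler is the fronted wh-phrase "which sample", at word 2.
(The other dependency links word 8 to a gap after word 9.)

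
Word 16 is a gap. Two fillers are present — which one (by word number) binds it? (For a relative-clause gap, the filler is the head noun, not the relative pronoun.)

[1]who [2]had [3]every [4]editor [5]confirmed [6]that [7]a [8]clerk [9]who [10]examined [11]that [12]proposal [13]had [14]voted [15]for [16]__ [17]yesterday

1

The marked gap is the object of the preposition "for" of "voted".
Its filler is the fronted wh-phrase "who", at word 1.
(The other dependency links word 8 to a gap after word 9.)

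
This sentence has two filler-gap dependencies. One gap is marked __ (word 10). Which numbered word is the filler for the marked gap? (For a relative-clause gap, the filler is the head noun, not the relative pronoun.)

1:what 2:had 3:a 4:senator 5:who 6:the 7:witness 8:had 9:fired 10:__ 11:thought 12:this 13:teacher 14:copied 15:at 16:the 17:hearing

The marked gap is inside the relative clause, the direct object of "fired".
Its filler is the head noun "senator" (via "who"), at word 4.
(The other dependency links word 1 to a gap after word 14.)

4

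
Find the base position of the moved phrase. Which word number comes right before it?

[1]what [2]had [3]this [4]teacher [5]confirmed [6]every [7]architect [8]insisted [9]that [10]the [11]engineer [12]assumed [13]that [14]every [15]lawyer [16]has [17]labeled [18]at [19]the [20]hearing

17

The displaced element is "what" (word 1).
It is linked across 3 clause boundaries (Ø → that → that).
It functions as the direct object of "labeled", so the gap sits immediately after word 17 ("labeled").
Base order: This teacher had confirmed every architect insisted that the engineer assumed that every lawyer has labeled what at the hearing.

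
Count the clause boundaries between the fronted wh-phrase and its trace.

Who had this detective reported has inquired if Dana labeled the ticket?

"who" is extracted from the subject of "inquired".
Boundaries crossed, outermost first: [Ø] — 1 in total.

1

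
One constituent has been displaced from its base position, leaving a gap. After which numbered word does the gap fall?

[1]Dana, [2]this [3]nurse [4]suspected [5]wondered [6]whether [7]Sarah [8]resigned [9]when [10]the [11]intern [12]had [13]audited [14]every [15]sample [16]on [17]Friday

4

The displaced element is "Dana" (word 1).
It is linked across 1 clause boundary (Ø).
It functions as the subject of "wondered", so the gap sits immediately after word 4 ("suspected").
Base order: This nurse suspected that Dana wondered whether Sarah resigned when the intern had audited every sample on Friday.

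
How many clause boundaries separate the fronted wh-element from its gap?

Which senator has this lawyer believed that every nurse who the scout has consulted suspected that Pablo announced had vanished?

"which senator" is extracted from the subject of "vanished".
Boundaries crossed, outermost first: [that], [that], [Ø] — 3 in total.

3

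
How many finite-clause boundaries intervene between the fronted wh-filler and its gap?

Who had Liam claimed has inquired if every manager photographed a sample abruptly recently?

1

"who" is extracted from the subject of "inquired".
Boundaries crossed, outermost first: [Ø] — 1 in total.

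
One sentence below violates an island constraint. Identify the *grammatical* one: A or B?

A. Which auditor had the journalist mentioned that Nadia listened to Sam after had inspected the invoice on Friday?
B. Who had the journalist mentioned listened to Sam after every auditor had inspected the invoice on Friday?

B

In A, the wh-phrase is extracted from inside an adjunct island (introduced by "after"), which blocks movement.
In B, the extraction path crosses only that-complement boundaries, which are transparent.
So B is grammatical.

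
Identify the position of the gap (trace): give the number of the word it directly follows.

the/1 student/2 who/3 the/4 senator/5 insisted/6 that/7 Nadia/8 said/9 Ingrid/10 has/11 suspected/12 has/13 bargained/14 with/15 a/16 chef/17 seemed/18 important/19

The displaced element is "the student" (word 2).
It is linked across 3 clause boundaries (that → Ø → Ø).
It functions as the subject of "bargained", so the gap sits immediately after word 12 ("suspected").
Base order: The senator insisted that Nadia said Ingrid has suspected that the student has bargained with a chef.

12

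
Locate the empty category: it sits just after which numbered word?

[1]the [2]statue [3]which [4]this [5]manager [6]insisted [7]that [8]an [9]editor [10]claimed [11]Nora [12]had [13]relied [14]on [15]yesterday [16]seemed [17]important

14

The displaced element is "the statue" (word 2).
It is linked across 2 clause boundaries (that → Ø).
It functions as the object of the preposition "on" of "relied", so the gap sits immediately after word 14 ("on").
Base order: This manager insisted that an editor claimed Nora had relied on the statue yesterday.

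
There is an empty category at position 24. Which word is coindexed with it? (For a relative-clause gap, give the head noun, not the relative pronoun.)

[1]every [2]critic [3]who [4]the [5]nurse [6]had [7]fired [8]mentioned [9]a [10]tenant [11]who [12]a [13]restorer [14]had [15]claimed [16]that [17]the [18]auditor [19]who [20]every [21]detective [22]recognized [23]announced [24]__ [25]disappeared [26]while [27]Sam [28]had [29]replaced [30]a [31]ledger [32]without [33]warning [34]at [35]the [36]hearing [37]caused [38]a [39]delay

The gap at 24 is the subject of "disappeared", inside a relative clause.
The relative pronoun is "who" (word 11); it is bound by the head noun immediately before it.
Its filler is the head noun "tenant", at word 10.

10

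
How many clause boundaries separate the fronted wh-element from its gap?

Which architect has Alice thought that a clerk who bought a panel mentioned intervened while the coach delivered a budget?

2

"which architect" is extracted from the subject of "intervened".
Boundaries crossed, outermost first: [that], [Ø] — 2 in total.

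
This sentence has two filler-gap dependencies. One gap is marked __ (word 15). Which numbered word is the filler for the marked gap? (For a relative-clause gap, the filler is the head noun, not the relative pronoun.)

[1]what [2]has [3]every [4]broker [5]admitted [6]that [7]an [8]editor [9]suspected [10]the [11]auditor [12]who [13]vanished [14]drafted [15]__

1

The marked gap is the direct object of "drafted".
Its filler is the fronted wh-phrase "what", at word 1.
(The other dependency links word 11 to a gap after word 12.)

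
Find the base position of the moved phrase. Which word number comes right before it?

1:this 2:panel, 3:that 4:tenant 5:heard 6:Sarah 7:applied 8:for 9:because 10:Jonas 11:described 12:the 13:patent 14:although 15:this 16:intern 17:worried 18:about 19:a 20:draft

The displaced element is "this panel" (word 2).
It is linked across 1 clause boundary (Ø).
It functions as the object of the preposition "for" of "applied", so the gap sits immediately after word 8 ("for").
Base order: That tenant heard Sarah applied for this panel because Jonas described the patent although this intern worried about a draft.

8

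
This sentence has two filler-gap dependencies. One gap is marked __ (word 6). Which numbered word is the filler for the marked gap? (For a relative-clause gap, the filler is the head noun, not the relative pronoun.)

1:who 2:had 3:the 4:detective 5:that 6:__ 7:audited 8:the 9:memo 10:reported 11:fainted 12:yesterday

The marked gap is inside the relative clause, the subject of "audited".
Its filler is the head noun "detective" (via "that"), at word 4.
(The other dependency links word 1 to a gap after word 10.)

4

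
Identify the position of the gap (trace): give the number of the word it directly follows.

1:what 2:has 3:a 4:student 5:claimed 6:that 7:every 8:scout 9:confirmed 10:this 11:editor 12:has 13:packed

13

The displaced element is "what" (word 1).
It is linked across 2 clause boundaries (that → Ø).
It functions as the direct object of "packed", so the gap sits immediately after word 13 ("packed").
Base order: A student has claimed that every scout confirmed this editor has packed what.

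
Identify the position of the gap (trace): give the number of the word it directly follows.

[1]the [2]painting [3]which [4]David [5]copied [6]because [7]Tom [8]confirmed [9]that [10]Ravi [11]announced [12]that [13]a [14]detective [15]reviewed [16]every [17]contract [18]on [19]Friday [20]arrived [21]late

The displaced element is "the painting" (word 2).
It functions as the direct object of "copied", so the gap sits immediately after word 5 ("copied").
Base order: David copied the painting because Tom confirmed that Ravi announced that a detective reviewed every contract on Friday.

5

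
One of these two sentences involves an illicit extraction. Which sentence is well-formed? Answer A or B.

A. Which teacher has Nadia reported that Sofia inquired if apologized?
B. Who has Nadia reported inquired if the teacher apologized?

B

In A, the wh-phrase is extracted from inside a wh-island (introduced by "if"), which blocks movement.
In B, the extraction path crosses only that-complement boundaries, which are transparent.
So B is grammatical.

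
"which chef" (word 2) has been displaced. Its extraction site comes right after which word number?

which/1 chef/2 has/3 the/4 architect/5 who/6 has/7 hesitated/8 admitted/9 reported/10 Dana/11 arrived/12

9

The displaced element is "which chef" (word 2).
It is linked across 1 clause boundary (Ø).
It functions as the subject of "reported", so the gap sits immediately after word 9 ("admitted").
Base order: The architect who has hesitated has admitted that which chef reported Dana arrived.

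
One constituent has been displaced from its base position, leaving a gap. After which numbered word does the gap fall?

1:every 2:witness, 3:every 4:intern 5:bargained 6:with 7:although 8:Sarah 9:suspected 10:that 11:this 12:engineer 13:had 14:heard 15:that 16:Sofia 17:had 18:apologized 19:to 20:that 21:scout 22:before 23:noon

6

The displaced element is "every witness" (word 2).
It functions as the object of the preposition "with" of "bargained", so the gap sits immediately after word 6 ("with").
Base order: Every intern bargained with every witness although Sarah suspected that this engineer had heard that Sofia had apologized to that scout before noon.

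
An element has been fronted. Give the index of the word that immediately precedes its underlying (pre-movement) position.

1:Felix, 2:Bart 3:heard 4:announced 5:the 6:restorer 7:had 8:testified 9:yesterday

The displaced element is "Felix" (word 1).
It is linked across 1 clause boundary (Ø).
It functions as the subject of "announced", so the gap sits immediately after word 3 ("heard").
Base order: Bart heard that Felix announced the restorer had testified yesterday.

3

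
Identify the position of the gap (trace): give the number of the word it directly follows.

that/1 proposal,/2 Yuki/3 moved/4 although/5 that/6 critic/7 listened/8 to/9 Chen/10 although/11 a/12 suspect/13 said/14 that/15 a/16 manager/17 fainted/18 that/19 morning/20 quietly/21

4

The displaced element is "that proposal" (word 2).
It functions as the direct object of "moved", so the gap sits immediately after word 4 ("moved").
Base order: Yuki moved that proposal although that critic listened to Chen although a suspect said that a manager fainted that morning quietly.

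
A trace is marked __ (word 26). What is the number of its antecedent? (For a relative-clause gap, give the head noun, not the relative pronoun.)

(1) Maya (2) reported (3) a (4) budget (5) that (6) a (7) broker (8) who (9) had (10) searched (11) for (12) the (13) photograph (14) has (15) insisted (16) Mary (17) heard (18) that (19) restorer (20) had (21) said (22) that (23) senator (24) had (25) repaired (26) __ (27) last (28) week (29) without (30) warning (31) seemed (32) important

The gap at 26 is the object of "repaired", inside a relative clause.
The relative pronoun is "that" (word 5); it is bound by the head noun immediately before it.
Its filler is the head noun "budget", at word 4.

4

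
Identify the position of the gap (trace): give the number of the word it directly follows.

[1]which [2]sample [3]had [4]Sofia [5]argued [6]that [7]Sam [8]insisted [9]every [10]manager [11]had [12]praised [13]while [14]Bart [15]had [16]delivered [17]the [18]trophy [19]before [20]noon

12

The displaced element is "which sample" (word 2).
It is linked across 2 clause boundaries (that → Ø).
It functions as the direct object of "praised", so the gap sits immediately after word 12 ("praised").
Base order: Sofia had argued that Sam insisted every manager had praised which sample while Bart had delivered the trophy before noon.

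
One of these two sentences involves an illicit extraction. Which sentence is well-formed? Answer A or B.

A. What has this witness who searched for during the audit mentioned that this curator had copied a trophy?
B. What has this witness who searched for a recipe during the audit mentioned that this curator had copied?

In A, the wh-phrase is extracted from inside a complex-NP island (relative clause) (introduced by "who"), which blocks movement.
In B, the extraction path crosses only that-complement boundaries, which are transparent.
So B is grammatical.

B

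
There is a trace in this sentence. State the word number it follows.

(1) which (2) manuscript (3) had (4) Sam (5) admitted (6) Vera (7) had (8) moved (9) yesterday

The displaced element is "which manuscript" (word 2).
It is linked across 1 clause boundary (Ø).
It functions as the direct object of "moved", so the gap sits immediately after word 8 ("moved").
Base order: Sam had admitted Vera had moved which manuscript yesterday.

8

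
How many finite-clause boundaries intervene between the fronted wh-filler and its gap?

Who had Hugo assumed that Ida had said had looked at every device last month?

2

"who" is extracted from the subject of "looked".
Boundaries crossed, outermost first: [that], [Ø] — 2 in total.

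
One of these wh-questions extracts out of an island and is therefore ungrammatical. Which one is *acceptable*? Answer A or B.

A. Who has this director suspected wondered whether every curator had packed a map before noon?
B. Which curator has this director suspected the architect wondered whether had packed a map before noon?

A

In B, the wh-phrase is extracted from inside a wh-island (introduced by "whether"), which blocks movement.
In A, the extraction path crosses only that-complement boundaries, which are transparent.
So A is grammatical.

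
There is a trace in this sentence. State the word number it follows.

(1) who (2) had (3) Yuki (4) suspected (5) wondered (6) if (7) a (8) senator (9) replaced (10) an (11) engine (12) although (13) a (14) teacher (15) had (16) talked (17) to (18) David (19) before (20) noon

4

The displaced element is "who" (word 1).
It is linked across 1 clause boundary (Ø).
It functions as the subject of "wondered", so the gap sits immediately after word 4 ("suspected").
Base order: Yuki had suspected that who wondered if a senator replaced an engine although a teacher had talked to David before noon.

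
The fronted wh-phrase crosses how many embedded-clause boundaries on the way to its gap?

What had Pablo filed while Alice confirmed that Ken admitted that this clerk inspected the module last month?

"what" originates inside the matrix clause — no clause boundary is crossed.

0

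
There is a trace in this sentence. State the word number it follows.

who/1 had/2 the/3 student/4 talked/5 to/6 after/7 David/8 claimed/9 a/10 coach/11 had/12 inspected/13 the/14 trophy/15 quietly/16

6

The displaced element is "who" (word 1).
It functions as the object of the preposition "to" of "talked", so the gap sits immediately after word 6 ("to").
Base order: The student had talked to who after David claimed a coach had inspected the trophy quietly.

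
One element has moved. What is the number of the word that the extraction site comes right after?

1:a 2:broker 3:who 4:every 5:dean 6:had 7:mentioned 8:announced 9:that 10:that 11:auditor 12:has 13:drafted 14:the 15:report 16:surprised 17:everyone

7

The displaced element is "a broker" (word 2).
It is linked across 1 clause boundary (Ø).
It functions as the subject of "announced", so the gap sits immediately after word 7 ("mentioned").
Base order: Every dean had mentioned that a broker announced that that auditor has drafted the report.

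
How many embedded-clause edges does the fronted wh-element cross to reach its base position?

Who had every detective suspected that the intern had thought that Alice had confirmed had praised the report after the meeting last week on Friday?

"who" is extracted from the subject of "praised".
Boundaries crossed, outermost first: [that], [that], [Ø] — 3 in total.

3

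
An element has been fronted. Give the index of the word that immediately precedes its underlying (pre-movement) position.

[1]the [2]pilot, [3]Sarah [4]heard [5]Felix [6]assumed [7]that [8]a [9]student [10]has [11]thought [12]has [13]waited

11

The displaced element is "the pilot" (word 2).
It is linked across 3 clause boundaries (Ø → that → Ø).
It functions as the subject of "waited", so the gap sits immediately after word 11 ("thought").
Base order: Sarah heard Felix assumed that a student has thought the pilot has waited.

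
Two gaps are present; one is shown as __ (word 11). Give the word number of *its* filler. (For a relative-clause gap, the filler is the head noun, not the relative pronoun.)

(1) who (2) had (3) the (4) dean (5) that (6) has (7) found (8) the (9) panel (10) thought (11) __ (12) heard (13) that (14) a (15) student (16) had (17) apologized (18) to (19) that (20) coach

1

The marked gap is the subject of "heard".
Its filler is the fronted wh-phrase "who", at word 1.
(The other dependency links word 4 to a gap after word 5.)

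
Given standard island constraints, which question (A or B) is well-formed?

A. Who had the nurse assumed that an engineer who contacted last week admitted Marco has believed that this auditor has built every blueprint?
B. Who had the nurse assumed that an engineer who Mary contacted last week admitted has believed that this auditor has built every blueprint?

In A, the wh-phrase is extracted from inside a complex-NP island (relative clause) (introduced by "who"), which blocks movement.
In B, the extraction path crosses only that-complement boundaries, which are transparent.
So B is grammatical.

B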